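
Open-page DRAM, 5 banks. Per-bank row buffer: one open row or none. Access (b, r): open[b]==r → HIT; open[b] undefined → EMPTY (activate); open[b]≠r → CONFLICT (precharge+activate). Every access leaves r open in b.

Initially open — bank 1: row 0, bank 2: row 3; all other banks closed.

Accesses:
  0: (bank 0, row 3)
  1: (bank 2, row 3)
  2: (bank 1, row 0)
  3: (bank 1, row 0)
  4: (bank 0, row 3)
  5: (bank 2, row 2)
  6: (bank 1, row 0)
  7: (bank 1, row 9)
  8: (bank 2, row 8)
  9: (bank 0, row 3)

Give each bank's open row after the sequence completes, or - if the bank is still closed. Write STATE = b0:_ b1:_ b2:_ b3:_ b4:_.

STATE = b0:3 b1:9 b2:8 b3:- b4:-

0: bank 0 row 3 — prev None → EMPTY
1: bank 2 row 3 — prev 3 → HIT
2: bank 1 row 0 — prev 0 → HIT
3: bank 1 row 0 — prev 0 → HIT
4: bank 0 row 3 — prev 3 → HIT
5: bank 2 row 2 — prev 3 → CONFLICT
6: bank 1 row 0 — prev 0 → HIT
7: bank 1 row 9 — prev 0 → CONFLICT
8: bank 2 row 8 — prev 2 → CONFLICT
9: bank 0 row 3 — prev 3 → HIT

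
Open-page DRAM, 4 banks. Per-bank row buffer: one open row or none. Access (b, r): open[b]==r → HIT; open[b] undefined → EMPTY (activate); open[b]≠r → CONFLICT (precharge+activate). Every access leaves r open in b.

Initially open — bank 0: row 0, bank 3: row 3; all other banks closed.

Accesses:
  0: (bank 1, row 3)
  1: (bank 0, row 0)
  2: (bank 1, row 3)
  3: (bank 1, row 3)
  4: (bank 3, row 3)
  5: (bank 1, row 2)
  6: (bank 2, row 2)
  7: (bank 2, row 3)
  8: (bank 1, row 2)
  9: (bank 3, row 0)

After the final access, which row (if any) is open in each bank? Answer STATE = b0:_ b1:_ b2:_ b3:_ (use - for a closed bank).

STATE = b0:0 b1:2 b2:3 b3:0

#0 (1,3) E
#1 (0,0) H  (was 0)
#2 (1,3) H  (was 3)
#3 (1,3) H  (was 3)
#4 (3,3) H  (was 3)
#5 (1,2) C  (was 3)
#6 (2,2) E
#7 (2,3) C  (was 2)
#8 (1,2) H  (was 2)
#9 (3,0) C  (was 3)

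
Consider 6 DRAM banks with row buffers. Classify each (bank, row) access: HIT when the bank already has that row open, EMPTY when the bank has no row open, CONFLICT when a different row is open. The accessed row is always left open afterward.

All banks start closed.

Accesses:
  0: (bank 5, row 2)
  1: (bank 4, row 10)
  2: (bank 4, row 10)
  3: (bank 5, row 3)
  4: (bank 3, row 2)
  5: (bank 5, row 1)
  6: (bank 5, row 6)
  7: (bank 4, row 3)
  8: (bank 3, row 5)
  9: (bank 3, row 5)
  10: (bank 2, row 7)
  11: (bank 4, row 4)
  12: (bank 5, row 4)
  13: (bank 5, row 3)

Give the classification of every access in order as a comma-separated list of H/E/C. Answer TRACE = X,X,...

TRACE = E,E,H,C,E,C,C,C,C,H,E,C,C,C

#0 (5,2) E
#1 (4,10) E
#2 (4,10) H  (was 10)
#3 (5,3) C  (was 2)
#4 (3,2) E
#5 (5,1) C  (was 3)
#6 (5,6) C  (was 1)
#7 (4,3) C  (was 10)
#8 (3,5) C  (was 2)
#9 (3,5) H  (was 5)
#10 (2,7) E
#11 (4,4) C  (was 3)
#12 (5,4) C  (was 6)
#13 (5,3) C  (was 4)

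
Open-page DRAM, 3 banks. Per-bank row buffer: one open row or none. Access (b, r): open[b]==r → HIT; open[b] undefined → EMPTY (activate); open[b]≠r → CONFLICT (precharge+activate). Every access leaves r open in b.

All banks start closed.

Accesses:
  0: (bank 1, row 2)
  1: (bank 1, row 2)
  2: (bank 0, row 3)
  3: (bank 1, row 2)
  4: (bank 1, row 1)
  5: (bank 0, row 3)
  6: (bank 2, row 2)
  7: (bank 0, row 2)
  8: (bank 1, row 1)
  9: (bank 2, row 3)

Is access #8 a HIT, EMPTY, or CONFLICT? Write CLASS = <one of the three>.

CLASS = HIT

#0 (1,2) E
#1 (1,2) H  (was 2)
#2 (0,3) E
#3 (1,2) H  (was 2)
#4 (1,1) C  (was 2)
#5 (0,3) H  (was 3)
#6 (2,2) E
#7 (0,2) C  (was 3)
#8 (1,1) H  (was 1)
#9 (2,3) C  (was 2)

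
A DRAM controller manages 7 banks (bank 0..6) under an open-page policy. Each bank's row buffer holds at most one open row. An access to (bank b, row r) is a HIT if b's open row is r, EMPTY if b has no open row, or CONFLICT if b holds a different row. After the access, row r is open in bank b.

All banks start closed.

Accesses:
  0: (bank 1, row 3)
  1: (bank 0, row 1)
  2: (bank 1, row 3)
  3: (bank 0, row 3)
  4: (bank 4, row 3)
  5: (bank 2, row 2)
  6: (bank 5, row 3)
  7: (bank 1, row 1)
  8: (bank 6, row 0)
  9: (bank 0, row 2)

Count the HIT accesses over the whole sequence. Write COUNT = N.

COUNT = 1

  [0] b1 r3: no row ⇒ E
  [1] b0 r1: no row ⇒ E
  [2] b1 r3: had r3 ⇒ H
  [3] b0 r3: had r1 ⇒ C
  [4] b4 r3: no row ⇒ E
  [5] b2 r2: no row ⇒ E
  [6] b5 r3: no row ⇒ E
  [7] b1 r1: had r3 ⇒ C
  [8] b6 r0: no row ⇒ E
  [9] b0 r2: had r3 ⇒ C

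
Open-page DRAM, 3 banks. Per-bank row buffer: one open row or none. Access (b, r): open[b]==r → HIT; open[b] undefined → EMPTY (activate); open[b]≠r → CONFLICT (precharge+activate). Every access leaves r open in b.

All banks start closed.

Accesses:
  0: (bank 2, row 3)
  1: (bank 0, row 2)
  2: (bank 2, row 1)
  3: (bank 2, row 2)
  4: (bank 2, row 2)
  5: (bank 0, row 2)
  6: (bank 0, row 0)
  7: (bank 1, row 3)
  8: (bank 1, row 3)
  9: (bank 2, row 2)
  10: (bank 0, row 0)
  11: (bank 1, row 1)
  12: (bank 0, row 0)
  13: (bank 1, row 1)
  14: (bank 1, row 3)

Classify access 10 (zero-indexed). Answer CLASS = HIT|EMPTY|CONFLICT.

CLASS = HIT

  [0] b2 r3: no row ⇒ E
  [1] b0 r2: no row ⇒ E
  [2] b2 r1: had r3 ⇒ C
  [3] b2 r2: had r1 ⇒ C
  [4] b2 r2: had r2 ⇒ H
  [5] b0 r2: had r2 ⇒ H
  [6] b0 r0: had r2 ⇒ C
  [7] b1 r3: no row ⇒ E
  [8] b1 r3: had r3 ⇒ H
  [9] b2 r2: had r2 ⇒ H
  [10] b0 r0: had r0 ⇒ H
  [11] b1 r1: had r3 ⇒ C
  [12] b0 r0: had r0 ⇒ H
  [13] b1 r1: had r1 ⇒ H
  [14] b1 r3: had r1 ⇒ C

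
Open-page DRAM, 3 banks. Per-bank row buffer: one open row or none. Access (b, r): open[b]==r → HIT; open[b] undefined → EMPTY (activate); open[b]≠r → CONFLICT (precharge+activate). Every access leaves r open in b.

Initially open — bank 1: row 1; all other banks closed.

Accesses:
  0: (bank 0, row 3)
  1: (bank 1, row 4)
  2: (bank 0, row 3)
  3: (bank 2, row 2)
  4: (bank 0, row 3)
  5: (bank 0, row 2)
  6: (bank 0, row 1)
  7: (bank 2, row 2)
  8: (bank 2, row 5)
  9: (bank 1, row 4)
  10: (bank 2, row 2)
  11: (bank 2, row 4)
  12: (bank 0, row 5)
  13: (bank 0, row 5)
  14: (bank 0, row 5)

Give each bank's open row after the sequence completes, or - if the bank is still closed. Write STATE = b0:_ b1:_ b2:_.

STATE = b0:5 b1:4 b2:4

0: bank 0 row 3 — prev None → EMPTY
1: bank 1 row 4 — prev 1 → CONFLICT
2: bank 0 row 3 — prev 3 → HIT
3: bank 2 row 2 — prev None → EMPTY
4: bank 0 row 3 — prev 3 → HIT
5: bank 0 row 2 — prev 3 → CONFLICT
6: bank 0 row 1 — prev 2 → CONFLICT
7: bank 2 row 2 — prev 2 → HIT
8: bank 2 row 5 — prev 2 → CONFLICT
9: bank 1 row 4 — prev 4 → HIT
10: bank 2 row 2 — prev 5 → CONFLICT
11: bank 2 row 4 — prev 2 → CONFLICT
12: bank 0 row 5 — prev 1 → CONFLICT
13: bank 0 row 5 — prev 5 → HIT
14: bank 0 row 5 — prev 5 → HIT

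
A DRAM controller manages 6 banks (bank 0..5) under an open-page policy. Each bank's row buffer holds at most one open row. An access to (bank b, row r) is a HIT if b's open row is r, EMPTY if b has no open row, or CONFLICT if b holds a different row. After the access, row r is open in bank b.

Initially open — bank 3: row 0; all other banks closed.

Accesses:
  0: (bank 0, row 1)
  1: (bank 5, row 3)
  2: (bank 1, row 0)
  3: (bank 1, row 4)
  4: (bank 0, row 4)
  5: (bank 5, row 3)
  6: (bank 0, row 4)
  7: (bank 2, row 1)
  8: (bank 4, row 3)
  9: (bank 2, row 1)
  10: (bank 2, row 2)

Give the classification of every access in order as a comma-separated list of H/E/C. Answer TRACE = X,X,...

TRACE = E,E,E,C,C,H,H,E,E,H,C

step 0: bank0 None->1 [EMPTY]
step 1: bank5 None->3 [EMPTY]
step 2: bank1 None->0 [EMPTY]
step 3: bank1 0->4 [CONFLICT]
step 4: bank0 1->4 [CONFLICT]
step 5: bank5 3->3 [HIT]
step 6: bank0 4->4 [HIT]
step 7: bank2 None->1 [EMPTY]
step 8: bank4 None->3 [EMPTY]
step 9: bank2 1->1 [HIT]
step 10: bank2 1->2 [CONFLICT]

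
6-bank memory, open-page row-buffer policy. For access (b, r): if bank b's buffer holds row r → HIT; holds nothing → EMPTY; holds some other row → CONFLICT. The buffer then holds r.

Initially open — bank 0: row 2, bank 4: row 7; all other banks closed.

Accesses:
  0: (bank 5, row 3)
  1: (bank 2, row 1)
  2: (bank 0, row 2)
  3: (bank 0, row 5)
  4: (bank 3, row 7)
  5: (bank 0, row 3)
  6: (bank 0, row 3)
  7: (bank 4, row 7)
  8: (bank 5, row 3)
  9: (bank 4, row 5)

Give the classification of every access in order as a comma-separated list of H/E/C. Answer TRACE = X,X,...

step 0: bank5 None->3 [EMPTY]
step 1: bank2 None->1 [EMPTY]
step 2: bank0 2->2 [HIT]
step 3: bank0 2->5 [CONFLICT]
step 4: bank3 None->7 [EMPTY]
step 5: bank0 5->3 [CONFLICT]
step 6: bank0 3->3 [HIT]
step 7: bank4 7->7 [HIT]
step 8: bank5 3->3 [HIT]
step 9: bank4 7->5 [CONFLICT]

TRACE = E,E,H,C,E,C,H,H,H,C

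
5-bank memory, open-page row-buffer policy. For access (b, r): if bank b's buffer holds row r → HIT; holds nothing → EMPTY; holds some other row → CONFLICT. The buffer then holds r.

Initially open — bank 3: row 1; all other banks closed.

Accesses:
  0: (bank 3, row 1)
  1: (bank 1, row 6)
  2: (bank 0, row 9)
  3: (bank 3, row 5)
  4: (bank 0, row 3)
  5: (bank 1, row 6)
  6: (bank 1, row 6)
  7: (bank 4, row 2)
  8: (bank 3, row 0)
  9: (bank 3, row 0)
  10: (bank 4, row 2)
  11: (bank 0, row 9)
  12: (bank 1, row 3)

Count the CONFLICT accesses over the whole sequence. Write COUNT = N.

COUNT = 5

0: bank 3 row 1 — prev 1 → HIT
1: bank 1 row 6 — prev None → EMPTY
2: bank 0 row 9 — prev None → EMPTY
3: bank 3 row 5 — prev 1 → CONFLICT
4: bank 0 row 3 — prev 9 → CONFLICT
5: bank 1 row 6 — prev 6 → HIT
6: bank 1 row 6 — prev 6 → HIT
7: bank 4 row 2 — prev None → EMPTY
8: bank 3 row 0 — prev 5 → CONFLICT
9: bank 3 row 0 — prev 0 → HIT
10: bank 4 row 2 — prev 2 → HIT
11: bank 0 row 9 — prev 3 → CONFLICT
12: bank 1 row 3 — prev 6 → CONFLICT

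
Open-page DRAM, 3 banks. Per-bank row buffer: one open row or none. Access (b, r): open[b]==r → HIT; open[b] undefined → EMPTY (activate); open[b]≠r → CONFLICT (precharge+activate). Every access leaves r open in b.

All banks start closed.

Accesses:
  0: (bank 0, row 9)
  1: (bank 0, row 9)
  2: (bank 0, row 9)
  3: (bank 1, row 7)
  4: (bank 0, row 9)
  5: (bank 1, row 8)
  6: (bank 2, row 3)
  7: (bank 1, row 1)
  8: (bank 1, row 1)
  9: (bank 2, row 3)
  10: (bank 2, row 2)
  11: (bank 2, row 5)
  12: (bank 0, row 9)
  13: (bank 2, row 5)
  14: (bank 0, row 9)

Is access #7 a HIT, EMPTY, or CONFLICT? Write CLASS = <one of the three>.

#0 (0,9) E
#1 (0,9) H  (was 9)
#2 (0,9) H  (was 9)
#3 (1,7) E
#4 (0,9) H  (was 9)
#5 (1,8) C  (was 7)
#6 (2,3) E
#7 (1,1) C  (was 8)
#8 (1,1) H  (was 1)
#9 (2,3) H  (was 3)
#10 (2,2) C  (was 3)
#11 (2,5) C  (was 2)
#12 (0,9) H  (was 9)
#13 (2,5) H  (was 5)
#14 (0,9) H  (was 9)

CLASS = CONFLICT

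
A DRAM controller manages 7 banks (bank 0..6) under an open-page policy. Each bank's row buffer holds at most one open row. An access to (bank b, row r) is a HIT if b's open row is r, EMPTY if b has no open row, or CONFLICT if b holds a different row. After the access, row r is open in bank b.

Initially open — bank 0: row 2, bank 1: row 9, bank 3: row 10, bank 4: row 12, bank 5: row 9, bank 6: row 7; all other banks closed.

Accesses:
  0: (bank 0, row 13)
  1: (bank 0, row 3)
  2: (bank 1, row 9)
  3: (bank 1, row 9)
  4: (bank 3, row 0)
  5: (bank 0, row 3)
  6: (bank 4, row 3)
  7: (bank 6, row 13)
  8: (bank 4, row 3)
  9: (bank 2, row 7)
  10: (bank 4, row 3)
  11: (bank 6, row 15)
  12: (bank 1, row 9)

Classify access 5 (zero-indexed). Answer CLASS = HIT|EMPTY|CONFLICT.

  [0] b0 r13: had r2 ⇒ C
  [1] b0 r3: had r13 ⇒ C
  [2] b1 r9: had r9 ⇒ H
  [3] b1 r9: had r9 ⇒ H
  [4] b3 r0: had r10 ⇒ C
  [5] b0 r3: had r3 ⇒ H
  [6] b4 r3: had r12 ⇒ C
  [7] b6 r13: had r7 ⇒ C
  [8] b4 r3: had r3 ⇒ H
  [9] b2 r7: no row ⇒ E
  [10] b4 r3: had r3 ⇒ H
  [11] b6 r15: had r13 ⇒ C
  [12] b1 r9: had r9 ⇒ H

CLASS = HIT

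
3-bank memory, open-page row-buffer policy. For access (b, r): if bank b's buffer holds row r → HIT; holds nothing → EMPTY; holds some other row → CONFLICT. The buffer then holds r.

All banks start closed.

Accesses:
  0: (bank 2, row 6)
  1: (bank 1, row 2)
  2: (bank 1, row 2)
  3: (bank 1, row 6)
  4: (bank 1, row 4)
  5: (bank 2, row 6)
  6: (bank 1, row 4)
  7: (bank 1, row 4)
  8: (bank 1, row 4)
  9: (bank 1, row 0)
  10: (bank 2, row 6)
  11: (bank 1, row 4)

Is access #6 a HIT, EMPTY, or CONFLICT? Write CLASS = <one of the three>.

  [0] b2 r6: no row ⇒ E
  [1] b1 r2: no row ⇒ E
  [2] b1 r2: had r2 ⇒ H
  [3] b1 r6: had r2 ⇒ C
  [4] b1 r4: had r6 ⇒ C
  [5] b2 r6: had r6 ⇒ H
  [6] b1 r4: had r4 ⇒ H
  [7] b1 r4: had r4 ⇒ H
  [8] b1 r4: had r4 ⇒ H
  [9] b1 r0: had r4 ⇒ C
  [10] b2 r6: had r6 ⇒ H
  [11] b1 r4: had r0 ⇒ C

CLASS = HIT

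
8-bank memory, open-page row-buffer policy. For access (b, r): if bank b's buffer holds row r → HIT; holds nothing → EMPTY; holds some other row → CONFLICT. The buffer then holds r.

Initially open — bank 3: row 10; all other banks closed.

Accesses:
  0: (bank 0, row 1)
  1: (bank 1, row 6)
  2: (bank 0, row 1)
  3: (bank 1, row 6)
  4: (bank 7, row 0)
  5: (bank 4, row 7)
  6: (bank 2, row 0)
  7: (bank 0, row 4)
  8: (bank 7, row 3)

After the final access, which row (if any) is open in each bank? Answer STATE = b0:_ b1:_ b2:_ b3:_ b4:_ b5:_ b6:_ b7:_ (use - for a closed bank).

STATE = b0:4 b1:6 b2:0 b3:10 b4:7 b5:- b6:- b7:3

  [0] b0 r1: no row ⇒ E
  [1] b1 r6: no row ⇒ E
  [2] b0 r1: had r1 ⇒ H
  [3] b1 r6: had r6 ⇒ H
  [4] b7 r0: no row ⇒ E
  [5] b4 r7: no row ⇒ E
  [6] b2 r0: no row ⇒ E
  [7] b0 r4: had r1 ⇒ C
  [8] b7 r3: had r0 ⇒ C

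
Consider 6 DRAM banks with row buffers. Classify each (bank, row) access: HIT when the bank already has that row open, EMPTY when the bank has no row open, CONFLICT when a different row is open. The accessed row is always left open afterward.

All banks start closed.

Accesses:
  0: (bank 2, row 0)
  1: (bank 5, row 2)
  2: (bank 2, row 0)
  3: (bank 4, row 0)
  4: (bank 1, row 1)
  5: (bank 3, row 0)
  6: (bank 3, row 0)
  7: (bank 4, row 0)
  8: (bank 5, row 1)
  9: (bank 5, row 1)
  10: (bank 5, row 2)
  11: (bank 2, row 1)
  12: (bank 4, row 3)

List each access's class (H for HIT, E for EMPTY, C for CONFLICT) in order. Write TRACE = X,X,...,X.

TRACE = E,E,H,E,E,E,H,H,C,H,C,C,C

0: bank 2 row 0 — prev None → EMPTY
1: bank 5 row 2 — prev None → EMPTY
2: bank 2 row 0 — prev 0 → HIT
3: bank 4 row 0 — prev None → EMPTY
4: bank 1 row 1 — prev None → EMPTY
5: bank 3 row 0 — prev None → EMPTY
6: bank 3 row 0 — prev 0 → HIT
7: bank 4 row 0 — prev 0 → HIT
8: bank 5 row 1 — prev 2 → CONFLICT
9: bank 5 row 1 — prev 1 → HIT
10: bank 5 row 2 — prev 1 → CONFLICT
11: bank 2 row 1 — prev 0 → CONFLICT
12: bank 4 row 3 — prev 0 → CONFLICT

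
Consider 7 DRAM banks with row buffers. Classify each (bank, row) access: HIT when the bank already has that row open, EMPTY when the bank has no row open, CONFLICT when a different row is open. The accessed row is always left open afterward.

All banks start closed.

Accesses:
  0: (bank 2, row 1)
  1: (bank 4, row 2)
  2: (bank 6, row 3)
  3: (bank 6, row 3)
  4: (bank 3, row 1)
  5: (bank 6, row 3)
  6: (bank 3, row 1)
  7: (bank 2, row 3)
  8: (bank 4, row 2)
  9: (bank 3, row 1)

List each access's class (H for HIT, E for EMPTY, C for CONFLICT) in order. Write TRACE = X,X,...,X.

TRACE = E,E,E,H,E,H,H,C,H,H

step 0: bank2 None->1 [EMPTY]
step 1: bank4 None->2 [EMPTY]
step 2: bank6 None->3 [EMPTY]
step 3: bank6 3->3 [HIT]
step 4: bank3 None->1 [EMPTY]
step 5: bank6 3->3 [HIT]
step 6: bank3 1->1 [HIT]
step 7: bank2 1->3 [CONFLICT]
step 8: bank4 2->2 [HIT]
step 9: bank3 1->1 [HIT]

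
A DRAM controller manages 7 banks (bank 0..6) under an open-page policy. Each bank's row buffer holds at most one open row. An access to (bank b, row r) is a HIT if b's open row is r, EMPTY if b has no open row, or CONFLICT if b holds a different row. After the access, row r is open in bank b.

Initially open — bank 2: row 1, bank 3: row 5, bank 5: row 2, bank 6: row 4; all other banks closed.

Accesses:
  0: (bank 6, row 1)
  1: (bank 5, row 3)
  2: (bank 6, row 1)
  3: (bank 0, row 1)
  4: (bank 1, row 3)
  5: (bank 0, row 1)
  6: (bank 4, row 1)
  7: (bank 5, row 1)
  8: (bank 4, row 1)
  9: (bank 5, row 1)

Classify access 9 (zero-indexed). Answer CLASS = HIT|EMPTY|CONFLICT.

CLASS = HIT

0: bank 6 row 1 — prev 4 → CONFLICT
1: bank 5 row 3 — prev 2 → CONFLICT
2: bank 6 row 1 — prev 1 → HIT
3: bank 0 row 1 — prev None → EMPTY
4: bank 1 row 3 — prev None → EMPTY
5: bank 0 row 1 — prev 1 → HIT
6: bank 4 row 1 — prev None → EMPTY
7: bank 5 row 1 — prev 3 → CONFLICT
8: bank 4 row 1 — prev 1 → HIT
9: bank 5 row 1 — prev 1 → HIT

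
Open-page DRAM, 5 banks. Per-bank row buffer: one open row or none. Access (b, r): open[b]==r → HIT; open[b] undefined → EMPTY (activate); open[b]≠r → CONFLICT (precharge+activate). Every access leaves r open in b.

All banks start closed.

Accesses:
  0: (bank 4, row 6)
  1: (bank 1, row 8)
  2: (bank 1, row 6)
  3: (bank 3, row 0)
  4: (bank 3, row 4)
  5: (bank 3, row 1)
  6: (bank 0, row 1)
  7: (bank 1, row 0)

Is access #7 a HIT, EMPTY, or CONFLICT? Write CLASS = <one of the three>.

step 0: bank4 None->6 [EMPTY]
step 1: bank1 None->8 [EMPTY]
step 2: bank1 8->6 [CONFLICT]
step 3: bank3 None->0 [EMPTY]
step 4: bank3 0->4 [CONFLICT]
step 5: bank3 4->1 [CONFLICT]
step 6: bank0 None->1 [EMPTY]
step 7: bank1 6->0 [CONFLICT]

CLASS = CONFLICT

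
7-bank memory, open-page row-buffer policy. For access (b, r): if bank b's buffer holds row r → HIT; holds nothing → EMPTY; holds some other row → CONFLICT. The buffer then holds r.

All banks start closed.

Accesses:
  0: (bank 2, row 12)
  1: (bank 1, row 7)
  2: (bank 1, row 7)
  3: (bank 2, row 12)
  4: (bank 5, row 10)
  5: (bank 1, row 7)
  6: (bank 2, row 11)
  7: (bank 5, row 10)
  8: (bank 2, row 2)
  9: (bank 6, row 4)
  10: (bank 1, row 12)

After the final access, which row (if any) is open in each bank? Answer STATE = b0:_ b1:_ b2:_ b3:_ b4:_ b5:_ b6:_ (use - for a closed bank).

#0 (2,12) E
#1 (1,7) E
#2 (1,7) H  (was 7)
#3 (2,12) H  (was 12)
#4 (5,10) E
#5 (1,7) H  (was 7)
#6 (2,11) C  (was 12)
#7 (5,10) H  (was 10)
#8 (2,2) C  (was 11)
#9 (6,4) E
#10 (1,12) C  (was 7)

STATE = b0:- b1:12 b2:2 b3:- b4:- b5:10 b6:4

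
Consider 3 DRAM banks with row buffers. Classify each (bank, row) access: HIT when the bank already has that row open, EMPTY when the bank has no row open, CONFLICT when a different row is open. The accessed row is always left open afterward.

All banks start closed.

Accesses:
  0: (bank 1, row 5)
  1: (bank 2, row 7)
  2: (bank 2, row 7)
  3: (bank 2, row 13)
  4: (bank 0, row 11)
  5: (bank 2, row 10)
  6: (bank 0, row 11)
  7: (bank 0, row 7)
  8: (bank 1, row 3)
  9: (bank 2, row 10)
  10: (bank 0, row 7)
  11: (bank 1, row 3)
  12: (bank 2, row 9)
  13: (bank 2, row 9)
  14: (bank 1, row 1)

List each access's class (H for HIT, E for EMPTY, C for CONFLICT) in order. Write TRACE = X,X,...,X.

TRACE = E,E,H,C,E,C,H,C,C,H,H,H,C,H,C

0: bank 1 row 5 — prev None → EMPTY
1: bank 2 row 7 — prev None → EMPTY
2: bank 2 row 7 — prev 7 → HIT
3: bank 2 row 13 — prev 7 → CONFLICT
4: bank 0 row 11 — prev None → EMPTY
5: bank 2 row 10 — prev 13 → CONFLICT
6: bank 0 row 11 — prev 11 → HIT
7: bank 0 row 7 — prev 11 → CONFLICT
8: bank 1 row 3 — prev 5 → CONFLICT
9: bank 2 row 10 — prev 10 → HIT
10: bank 0 row 7 — prev 7 → HIT
11: bank 1 row 3 — prev 3 → HIT
12: bank 2 row 9 — prev 10 → CONFLICT
13: bank 2 row 9 — prev 9 → HIT
14: bank 1 row 1 — prev 3 → CONFLICT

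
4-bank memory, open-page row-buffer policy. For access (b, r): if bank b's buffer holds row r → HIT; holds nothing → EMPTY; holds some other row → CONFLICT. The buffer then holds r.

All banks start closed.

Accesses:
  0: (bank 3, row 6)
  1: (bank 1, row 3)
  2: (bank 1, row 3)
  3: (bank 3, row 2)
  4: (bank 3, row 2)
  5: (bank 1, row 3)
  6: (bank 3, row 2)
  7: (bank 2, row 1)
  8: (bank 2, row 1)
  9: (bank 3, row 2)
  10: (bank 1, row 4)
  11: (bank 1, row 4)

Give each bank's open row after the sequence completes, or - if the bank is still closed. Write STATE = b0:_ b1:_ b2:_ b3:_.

  [0] b3 r6: no row ⇒ E
  [1] b1 r3: no row ⇒ E
  [2] b1 r3: had r3 ⇒ H
  [3] b3 r2: had r6 ⇒ C
  [4] b3 r2: had r2 ⇒ H
  [5] b1 r3: had r3 ⇒ H
  [6] b3 r2: had r2 ⇒ H
  [7] b2 r1: no row ⇒ E
  [8] b2 r1: had r1 ⇒ H
  [9] b3 r2: had r2 ⇒ H
  [10] b1 r4: had r3 ⇒ C
  [11] b1 r4: had r4 ⇒ H

STATE = b0:- b1:4 b2:1 b3:2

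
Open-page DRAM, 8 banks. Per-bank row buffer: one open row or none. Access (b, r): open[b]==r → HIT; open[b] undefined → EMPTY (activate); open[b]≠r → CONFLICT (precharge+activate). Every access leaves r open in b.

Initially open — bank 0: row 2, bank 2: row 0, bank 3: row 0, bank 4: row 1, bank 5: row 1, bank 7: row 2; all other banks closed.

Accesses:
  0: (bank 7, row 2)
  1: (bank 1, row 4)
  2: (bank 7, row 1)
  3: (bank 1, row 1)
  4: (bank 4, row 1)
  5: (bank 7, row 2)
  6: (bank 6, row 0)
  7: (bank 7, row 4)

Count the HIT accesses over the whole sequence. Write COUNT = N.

#0 (7,2) H  (was 2)
#1 (1,4) E
#2 (7,1) C  (was 2)
#3 (1,1) C  (was 4)
#4 (4,1) H  (was 1)
#5 (7,2) C  (was 1)
#6 (6,0) E
#7 (7,4) C  (was 2)

COUNT = 2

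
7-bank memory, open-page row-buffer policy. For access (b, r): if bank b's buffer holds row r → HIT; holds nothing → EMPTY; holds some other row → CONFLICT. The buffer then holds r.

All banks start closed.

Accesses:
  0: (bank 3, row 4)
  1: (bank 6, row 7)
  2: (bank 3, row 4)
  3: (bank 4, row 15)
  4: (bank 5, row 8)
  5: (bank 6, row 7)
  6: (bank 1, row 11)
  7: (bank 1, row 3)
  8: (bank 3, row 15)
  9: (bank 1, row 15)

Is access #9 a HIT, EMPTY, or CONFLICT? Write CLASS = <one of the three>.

  [0] b3 r4: no row ⇒ E
  [1] b6 r7: no row ⇒ E
  [2] b3 r4: had r4 ⇒ H
  [3] b4 r15: no row ⇒ E
  [4] b5 r8: no row ⇒ E
  [5] b6 r7: had r7 ⇒ H
  [6] b1 r11: no row ⇒ E
  [7] b1 r3: had r11 ⇒ C
  [8] b3 r15: had r4 ⇒ C
  [9] b1 r15: had r3 ⇒ C

CLASS = CONFLICT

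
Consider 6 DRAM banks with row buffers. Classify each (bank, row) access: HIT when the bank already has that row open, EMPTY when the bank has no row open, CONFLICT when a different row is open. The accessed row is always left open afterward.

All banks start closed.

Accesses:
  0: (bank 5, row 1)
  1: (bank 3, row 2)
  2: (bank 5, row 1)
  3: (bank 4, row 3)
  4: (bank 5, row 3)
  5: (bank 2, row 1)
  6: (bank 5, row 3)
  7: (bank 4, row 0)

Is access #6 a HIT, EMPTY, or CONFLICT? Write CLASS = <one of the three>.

step 0: bank5 None->1 [EMPTY]
step 1: bank3 None->2 [EMPTY]
step 2: bank5 1->1 [HIT]
step 3: bank4 None->3 [EMPTY]
step 4: bank5 1->3 [CONFLICT]
step 5: bank2 None->1 [EMPTY]
step 6: bank5 3->3 [HIT]
step 7: bank4 3->0 [CONFLICT]

CLASS = HIT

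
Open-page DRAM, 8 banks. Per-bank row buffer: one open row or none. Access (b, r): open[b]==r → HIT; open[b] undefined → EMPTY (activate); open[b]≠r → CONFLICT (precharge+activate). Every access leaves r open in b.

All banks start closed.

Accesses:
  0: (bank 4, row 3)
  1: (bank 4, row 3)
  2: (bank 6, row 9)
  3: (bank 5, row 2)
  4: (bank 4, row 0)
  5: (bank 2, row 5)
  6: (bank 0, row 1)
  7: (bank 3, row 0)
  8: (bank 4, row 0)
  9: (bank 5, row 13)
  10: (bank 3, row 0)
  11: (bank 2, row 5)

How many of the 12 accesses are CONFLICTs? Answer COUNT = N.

#0 (4,3) E
#1 (4,3) H  (was 3)
#2 (6,9) E
#3 (5,2) E
#4 (4,0) C  (was 3)
#5 (2,5) E
#6 (0,1) E
#7 (3,0) E
#8 (4,0) H  (was 0)
#9 (5,13) C  (was 2)
#10 (3,0) H  (was 0)
#11 (2,5) H  (was 5)

COUNT = 2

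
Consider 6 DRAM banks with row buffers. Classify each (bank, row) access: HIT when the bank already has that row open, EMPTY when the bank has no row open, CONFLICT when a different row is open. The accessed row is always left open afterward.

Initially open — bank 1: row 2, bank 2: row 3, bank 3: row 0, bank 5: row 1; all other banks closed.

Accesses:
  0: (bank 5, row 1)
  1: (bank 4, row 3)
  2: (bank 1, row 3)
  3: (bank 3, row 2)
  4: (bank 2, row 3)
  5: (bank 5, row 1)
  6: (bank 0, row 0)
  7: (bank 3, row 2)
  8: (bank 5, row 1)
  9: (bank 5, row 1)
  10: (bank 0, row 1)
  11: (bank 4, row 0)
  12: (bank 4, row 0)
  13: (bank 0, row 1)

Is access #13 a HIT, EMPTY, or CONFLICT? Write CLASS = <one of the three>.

0: bank 5 row 1 — prev 1 → HIT
1: bank 4 row 3 — prev None → EMPTY
2: bank 1 row 3 — prev 2 → CONFLICT
3: bank 3 row 2 — prev 0 → CONFLICT
4: bank 2 row 3 — prev 3 → HIT
5: bank 5 row 1 — prev 1 → HIT
6: bank 0 row 0 — prev None → EMPTY
7: bank 3 row 2 — prev 2 → HIT
8: bank 5 row 1 — prev 1 → HIT
9: bank 5 row 1 — prev 1 → HIT
10: bank 0 row 1 — prev 0 → CONFLICT
11: bank 4 row 0 — prev 3 → CONFLICT
12: bank 4 row 0 — prev 0 → HIT
13: bank 0 row 1 — prev 1 → HIT

CLASS = HIT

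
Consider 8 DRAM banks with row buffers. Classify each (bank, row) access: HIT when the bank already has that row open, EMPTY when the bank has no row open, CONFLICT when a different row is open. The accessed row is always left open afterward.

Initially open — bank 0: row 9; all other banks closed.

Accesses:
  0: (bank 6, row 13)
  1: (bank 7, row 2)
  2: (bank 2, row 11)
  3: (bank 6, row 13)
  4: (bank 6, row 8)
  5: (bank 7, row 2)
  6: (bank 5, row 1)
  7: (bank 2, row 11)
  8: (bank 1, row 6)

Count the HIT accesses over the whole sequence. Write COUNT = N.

0: bank 6 row 13 — prev None → EMPTY
1: bank 7 row 2 — prev None → EMPTY
2: bank 2 row 11 — prev None → EMPTY
3: bank 6 row 13 — prev 13 → HIT
4: bank 6 row 8 — prev 13 → CONFLICT
5: bank 7 row 2 — prev 2 → HIT
6: bank 5 row 1 — prev None → EMPTY
7: bank 2 row 11 — prev 11 → HIT
8: bank 1 row 6 — prev None → EMPTY

COUNT = 3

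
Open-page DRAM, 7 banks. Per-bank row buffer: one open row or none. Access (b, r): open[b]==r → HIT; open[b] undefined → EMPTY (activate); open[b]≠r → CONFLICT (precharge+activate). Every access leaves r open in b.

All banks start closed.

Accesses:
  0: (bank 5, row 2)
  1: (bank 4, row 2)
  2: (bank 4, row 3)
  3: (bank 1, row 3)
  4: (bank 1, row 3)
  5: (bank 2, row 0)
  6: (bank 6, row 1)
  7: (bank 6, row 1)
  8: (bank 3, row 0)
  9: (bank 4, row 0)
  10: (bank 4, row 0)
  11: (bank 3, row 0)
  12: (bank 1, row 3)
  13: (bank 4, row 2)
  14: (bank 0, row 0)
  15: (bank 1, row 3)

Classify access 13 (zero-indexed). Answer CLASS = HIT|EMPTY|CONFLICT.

CLASS = CONFLICT

0: bank 5 row 2 — prev None → EMPTY
1: bank 4 row 2 — prev None → EMPTY
2: bank 4 row 3 — prev 2 → CONFLICT
3: bank 1 row 3 — prev None → EMPTY
4: bank 1 row 3 — prev 3 → HIT
5: bank 2 row 0 — prev None → EMPTY
6: bank 6 row 1 — prev None → EMPTY
7: bank 6 row 1 — prev 1 → HIT
8: bank 3 row 0 — prev None → EMPTY
9: bank 4 row 0 — prev 3 → CONFLICT
10: bank 4 row 0 — prev 0 → HIT
11: bank 3 row 0 — prev 0 → HIT
12: bank 1 row 3 — prev 3 → HIT
13: bank 4 row 2 — prev 0 → CONFLICT
14: bank 0 row 0 — prev None → EMPTY
15: bank 1 row 3 — prev 3 → HIT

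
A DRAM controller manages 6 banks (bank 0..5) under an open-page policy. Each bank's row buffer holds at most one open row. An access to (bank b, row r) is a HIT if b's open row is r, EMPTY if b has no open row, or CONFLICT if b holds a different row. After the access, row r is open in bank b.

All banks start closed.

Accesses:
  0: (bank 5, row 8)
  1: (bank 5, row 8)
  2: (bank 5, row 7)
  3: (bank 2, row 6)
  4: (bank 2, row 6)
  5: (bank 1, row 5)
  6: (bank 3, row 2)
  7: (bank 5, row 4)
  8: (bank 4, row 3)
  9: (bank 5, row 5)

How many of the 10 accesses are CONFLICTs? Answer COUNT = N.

COUNT = 3

  [0] b5 r8: no row ⇒ E
  [1] b5 r8: had r8 ⇒ H
  [2] b5 r7: had r8 ⇒ C
  [3] b2 r6: no row ⇒ E
  [4] b2 r6: had r6 ⇒ H
  [5] b1 r5: no row ⇒ E
  [6] b3 r2: no row ⇒ E
  [7] b5 r4: had r7 ⇒ C
  [8] b4 r3: no row ⇒ E
  [9] b5 r5: had r4 ⇒ C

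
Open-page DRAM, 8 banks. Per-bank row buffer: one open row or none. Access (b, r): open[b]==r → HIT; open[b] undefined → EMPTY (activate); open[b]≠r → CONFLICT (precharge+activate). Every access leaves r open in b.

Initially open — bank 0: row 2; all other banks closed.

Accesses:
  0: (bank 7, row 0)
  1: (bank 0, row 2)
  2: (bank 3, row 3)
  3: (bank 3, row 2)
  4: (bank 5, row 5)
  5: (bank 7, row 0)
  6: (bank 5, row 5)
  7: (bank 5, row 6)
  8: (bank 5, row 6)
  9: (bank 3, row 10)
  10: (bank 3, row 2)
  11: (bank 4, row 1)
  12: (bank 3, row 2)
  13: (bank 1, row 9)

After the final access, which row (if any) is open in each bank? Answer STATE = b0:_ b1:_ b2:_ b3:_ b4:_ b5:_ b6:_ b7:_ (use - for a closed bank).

STATE = b0:2 b1:9 b2:- b3:2 b4:1 b5:6 b6:- b7:0

step 0: bank7 None->0 [EMPTY]
step 1: bank0 2->2 [HIT]
step 2: bank3 None->3 [EMPTY]
step 3: bank3 3->2 [CONFLICT]
step 4: bank5 None->5 [EMPTY]
step 5: bank7 0->0 [HIT]
step 6: bank5 5->5 [HIT]
step 7: bank5 5->6 [CONFLICT]
step 8: bank5 6->6 [HIT]
step 9: bank3 2->10 [CONFLICT]
step 10: bank3 10->2 [CONFLICT]
step 11: bank4 None->1 [EMPTY]
step 12: bank3 2->2 [HIT]
step 13: bank1 None->9 [EMPTY]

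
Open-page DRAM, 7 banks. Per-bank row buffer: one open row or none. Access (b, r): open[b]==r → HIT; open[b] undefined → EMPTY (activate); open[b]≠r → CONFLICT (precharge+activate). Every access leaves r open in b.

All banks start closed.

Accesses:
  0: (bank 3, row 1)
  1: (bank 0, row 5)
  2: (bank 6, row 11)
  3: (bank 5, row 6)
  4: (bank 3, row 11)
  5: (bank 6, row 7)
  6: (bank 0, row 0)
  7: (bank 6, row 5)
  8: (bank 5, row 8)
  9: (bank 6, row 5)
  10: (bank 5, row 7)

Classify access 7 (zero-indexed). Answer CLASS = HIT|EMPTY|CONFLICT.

  [0] b3 r1: no row ⇒ E
  [1] b0 r5: no row ⇒ E
  [2] b6 r11: no row ⇒ E
  [3] b5 r6: no row ⇒ E
  [4] b3 r11: had r1 ⇒ C
  [5] b6 r7: had r11 ⇒ C
  [6] b0 r0: had r5 ⇒ C
  [7] b6 r5: had r7 ⇒ C
  [8] b5 r8: had r6 ⇒ C
  [9] b6 r5: had r5 ⇒ H
  [10] b5 r7: had r8 ⇒ C

CLASS = CONFLICT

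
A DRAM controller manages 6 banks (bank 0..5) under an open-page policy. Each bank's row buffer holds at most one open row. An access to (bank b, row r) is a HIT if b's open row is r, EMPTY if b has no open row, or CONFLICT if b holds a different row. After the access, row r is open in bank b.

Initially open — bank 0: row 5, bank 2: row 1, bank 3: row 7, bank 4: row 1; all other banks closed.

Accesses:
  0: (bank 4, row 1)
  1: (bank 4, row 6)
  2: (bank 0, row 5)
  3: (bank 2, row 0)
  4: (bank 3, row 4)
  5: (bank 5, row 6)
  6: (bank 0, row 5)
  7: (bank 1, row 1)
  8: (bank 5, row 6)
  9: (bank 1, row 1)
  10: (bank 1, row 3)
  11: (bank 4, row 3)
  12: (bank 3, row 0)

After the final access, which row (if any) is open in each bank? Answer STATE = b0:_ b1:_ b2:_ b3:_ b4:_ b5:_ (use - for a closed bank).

  [0] b4 r1: had r1 ⇒ H
  [1] b4 r6: had r1 ⇒ C
  [2] b0 r5: had r5 ⇒ H
  [3] b2 r0: had r1 ⇒ C
  [4] b3 r4: had r7 ⇒ C
  [5] b5 r6: no row ⇒ E
  [6] b0 r5: had r5 ⇒ H
  [7] b1 r1: no row ⇒ E
  [8] b5 r6: had r6 ⇒ H
  [9] b1 r1: had r1 ⇒ H
  [10] b1 r3: had r1 ⇒ C
  [11] b4 r3: had r6 ⇒ C
  [12] b3 r0: had r4 ⇒ C

STATE = b0:5 b1:3 b2:0 b3:0 b4:3 b5:6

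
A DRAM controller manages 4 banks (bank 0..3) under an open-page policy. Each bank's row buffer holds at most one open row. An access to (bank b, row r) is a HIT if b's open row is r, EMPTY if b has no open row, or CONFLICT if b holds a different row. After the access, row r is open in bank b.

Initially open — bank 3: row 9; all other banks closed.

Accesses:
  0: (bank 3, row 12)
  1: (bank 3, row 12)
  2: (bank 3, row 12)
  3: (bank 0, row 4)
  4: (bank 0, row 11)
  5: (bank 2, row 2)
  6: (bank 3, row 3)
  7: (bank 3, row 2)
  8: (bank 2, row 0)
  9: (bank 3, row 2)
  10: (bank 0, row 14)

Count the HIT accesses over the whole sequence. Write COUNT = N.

COUNT = 3

step 0: bank3 9->12 [CONFLICT]
step 1: bank3 12->12 [HIT]
step 2: bank3 12->12 [HIT]
step 3: bank0 None->4 [EMPTY]
step 4: bank0 4->11 [CONFLICT]
step 5: bank2 None->2 [EMPTY]
step 6: bank3 12->3 [CONFLICT]
step 7: bank3 3->2 [CONFLICT]
step 8: bank2 2->0 [CONFLICT]
step 9: bank3 2->2 [HIT]
step 10: bank0 11->14 [CONFLICT]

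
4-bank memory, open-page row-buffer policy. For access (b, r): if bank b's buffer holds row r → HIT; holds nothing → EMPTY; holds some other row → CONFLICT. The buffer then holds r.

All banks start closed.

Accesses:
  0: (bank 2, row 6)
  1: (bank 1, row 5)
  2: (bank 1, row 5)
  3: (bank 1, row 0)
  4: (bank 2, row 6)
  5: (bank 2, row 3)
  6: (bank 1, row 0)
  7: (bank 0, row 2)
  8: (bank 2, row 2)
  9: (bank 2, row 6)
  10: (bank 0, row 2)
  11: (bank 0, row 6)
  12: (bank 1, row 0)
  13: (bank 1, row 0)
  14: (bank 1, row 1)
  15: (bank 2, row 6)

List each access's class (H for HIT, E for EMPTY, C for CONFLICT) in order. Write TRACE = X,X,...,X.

TRACE = E,E,H,C,H,C,H,E,C,C,H,C,H,H,C,H

  [0] b2 r6: no row ⇒ E
  [1] b1 r5: no row ⇒ E
  [2] b1 r5: had r5 ⇒ H
  [3] b1 r0: had r5 ⇒ C
  [4] b2 r6: had r6 ⇒ H
  [5] b2 r3: had r6 ⇒ C
  [6] b1 r0: had r0 ⇒ H
  [7] b0 r2: no row ⇒ E
  [8] b2 r2: had r3 ⇒ C
  [9] b2 r6: had r2 ⇒ C
  [10] b0 r2: had r2 ⇒ H
  [11] b0 r6: had r2 ⇒ C
  [12] b1 r0: had r0 ⇒ H
  [13] b1 r0: had r0 ⇒ H
  [14] b1 r1: had r0 ⇒ C
  [15] b2 r6: had r6 ⇒ H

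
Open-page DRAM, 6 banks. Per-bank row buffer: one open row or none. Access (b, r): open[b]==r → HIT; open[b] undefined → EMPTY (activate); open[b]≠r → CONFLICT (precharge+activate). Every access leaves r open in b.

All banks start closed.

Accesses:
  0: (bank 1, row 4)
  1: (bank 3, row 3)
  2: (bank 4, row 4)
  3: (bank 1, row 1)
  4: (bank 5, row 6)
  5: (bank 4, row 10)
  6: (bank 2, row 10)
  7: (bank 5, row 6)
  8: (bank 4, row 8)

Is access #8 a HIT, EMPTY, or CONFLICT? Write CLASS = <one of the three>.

step 0: bank1 None->4 [EMPTY]
step 1: bank3 None->3 [EMPTY]
step 2: bank4 None->4 [EMPTY]
step 3: bank1 4->1 [CONFLICT]
step 4: bank5 None->6 [EMPTY]
step 5: bank4 4->10 [CONFLICT]
step 6: bank2 None->10 [EMPTY]
step 7: bank5 6->6 [HIT]
step 8: bank4 10->8 [CONFLICT]

CLASS = CONFLICT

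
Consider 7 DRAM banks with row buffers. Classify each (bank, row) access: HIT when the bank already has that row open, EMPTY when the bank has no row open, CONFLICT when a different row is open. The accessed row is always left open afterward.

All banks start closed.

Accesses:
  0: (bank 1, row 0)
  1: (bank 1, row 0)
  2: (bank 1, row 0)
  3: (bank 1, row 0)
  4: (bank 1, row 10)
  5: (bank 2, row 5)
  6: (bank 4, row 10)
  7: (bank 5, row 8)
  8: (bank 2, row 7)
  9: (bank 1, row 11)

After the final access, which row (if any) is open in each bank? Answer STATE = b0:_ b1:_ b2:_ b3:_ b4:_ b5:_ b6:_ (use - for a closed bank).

STATE = b0:- b1:11 b2:7 b3:- b4:10 b5:8 b6:-

step 0: bank1 None->0 [EMPTY]
step 1: bank1 0->0 [HIT]
step 2: bank1 0->0 [HIT]
step 3: bank1 0->0 [HIT]
step 4: bank1 0->10 [CONFLICT]
step 5: bank2 None->5 [EMPTY]
step 6: bank4 None->10 [EMPTY]
step 7: bank5 None->8 [EMPTY]
step 8: bank2 5->7 [CONFLICT]
step 9: bank1 10->11 [CONFLICT]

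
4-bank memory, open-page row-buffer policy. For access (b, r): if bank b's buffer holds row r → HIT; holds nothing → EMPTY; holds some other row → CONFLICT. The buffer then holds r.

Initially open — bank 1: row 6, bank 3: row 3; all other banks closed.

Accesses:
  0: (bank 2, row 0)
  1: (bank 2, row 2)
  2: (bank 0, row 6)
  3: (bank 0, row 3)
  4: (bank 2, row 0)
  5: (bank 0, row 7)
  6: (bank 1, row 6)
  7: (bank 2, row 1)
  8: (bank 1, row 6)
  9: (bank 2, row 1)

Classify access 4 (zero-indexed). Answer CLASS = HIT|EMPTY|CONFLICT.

CLASS = CONFLICT

  [0] b2 r0: no row ⇒ E
  [1] b2 r2: had r0 ⇒ C
  [2] b0 r6: no row ⇒ E
  [3] b0 r3: had r6 ⇒ C
  [4] b2 r0: had r2 ⇒ C
  [5] b0 r7: had r3 ⇒ C
  [6] b1 r6: had r6 ⇒ H
  [7] b2 r1: had r0 ⇒ C
  [8] b1 r6: had r6 ⇒ H
  [9] b2 r1: had r1 ⇒ H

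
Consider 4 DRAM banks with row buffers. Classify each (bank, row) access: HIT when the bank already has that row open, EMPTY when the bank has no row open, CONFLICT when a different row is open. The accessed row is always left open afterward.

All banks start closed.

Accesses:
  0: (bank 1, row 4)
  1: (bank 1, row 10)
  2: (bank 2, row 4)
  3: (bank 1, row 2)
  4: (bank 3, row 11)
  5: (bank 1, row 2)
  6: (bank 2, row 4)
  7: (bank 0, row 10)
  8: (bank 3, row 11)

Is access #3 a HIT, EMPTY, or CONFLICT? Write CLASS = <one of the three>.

CLASS = CONFLICT

step 0: bank1 None->4 [EMPTY]
step 1: bank1 4->10 [CONFLICT]
step 2: bank2 None->4 [EMPTY]
step 3: bank1 10->2 [CONFLICT]
step 4: bank3 None->11 [EMPTY]
step 5: bank1 2->2 [HIT]
step 6: bank2 4->4 [HIT]
step 7: bank0 None->10 [EMPTY]
step 8: bank3 11->11 [HIT]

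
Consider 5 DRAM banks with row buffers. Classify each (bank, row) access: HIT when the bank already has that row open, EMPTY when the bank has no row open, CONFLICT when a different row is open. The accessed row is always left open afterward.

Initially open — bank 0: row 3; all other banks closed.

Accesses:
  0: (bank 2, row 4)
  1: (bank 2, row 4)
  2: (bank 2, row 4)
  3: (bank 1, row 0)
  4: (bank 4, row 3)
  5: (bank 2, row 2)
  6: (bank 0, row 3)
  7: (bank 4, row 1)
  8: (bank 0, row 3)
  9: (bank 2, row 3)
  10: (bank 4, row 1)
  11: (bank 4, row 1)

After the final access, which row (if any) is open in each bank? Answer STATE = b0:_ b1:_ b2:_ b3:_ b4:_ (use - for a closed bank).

STATE = b0:3 b1:0 b2:3 b3:- b4:1

step 0: bank2 None->4 [EMPTY]
step 1: bank2 4->4 [HIT]
step 2: bank2 4->4 [HIT]
step 3: bank1 None->0 [EMPTY]
step 4: bank4 None->3 [EMPTY]
step 5: bank2 4->2 [CONFLICT]
step 6: bank0 3->3 [HIT]
step 7: bank4 3->1 [CONFLICT]
step 8: bank0 3->3 [HIT]
step 9: bank2 2->3 [CONFLICT]
step 10: bank4 1->1 [HIT]
step 11: bank4 1->1 [HIT]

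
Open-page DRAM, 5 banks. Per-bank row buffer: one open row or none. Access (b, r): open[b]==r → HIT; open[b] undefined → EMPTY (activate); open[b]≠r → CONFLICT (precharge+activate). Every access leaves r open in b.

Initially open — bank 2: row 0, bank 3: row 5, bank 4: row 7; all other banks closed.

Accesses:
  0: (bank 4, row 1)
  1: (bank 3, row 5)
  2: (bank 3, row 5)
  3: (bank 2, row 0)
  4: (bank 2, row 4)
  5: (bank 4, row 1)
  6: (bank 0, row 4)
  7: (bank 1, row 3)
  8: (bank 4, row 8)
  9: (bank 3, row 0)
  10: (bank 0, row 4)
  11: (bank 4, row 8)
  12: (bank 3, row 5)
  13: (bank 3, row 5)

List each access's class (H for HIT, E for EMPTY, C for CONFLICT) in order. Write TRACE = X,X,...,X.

TRACE = C,H,H,H,C,H,E,E,C,C,H,H,C,H

0: bank 4 row 1 — prev 7 → CONFLICT
1: bank 3 row 5 — prev 5 → HIT
2: bank 3 row 5 — prev 5 → HIT
3: bank 2 row 0 — prev 0 → HIT
4: bank 2 row 4 — prev 0 → CONFLICT
5: bank 4 row 1 — prev 1 → HIT
6: bank 0 row 4 — prev None → EMPTY
7: bank 1 row 3 — prev None → EMPTY
8: bank 4 row 8 — prev 1 → CONFLICT
9: bank 3 row 0 — prev 5 → CONFLICT
10: bank 0 row 4 — prev 4 → HIT
11: bank 4 row 8 — prev 8 → HIT
12: bank 3 row 5 — prev 0 → CONFLICT
13: bank 3 row 5 — prev 5 → HIT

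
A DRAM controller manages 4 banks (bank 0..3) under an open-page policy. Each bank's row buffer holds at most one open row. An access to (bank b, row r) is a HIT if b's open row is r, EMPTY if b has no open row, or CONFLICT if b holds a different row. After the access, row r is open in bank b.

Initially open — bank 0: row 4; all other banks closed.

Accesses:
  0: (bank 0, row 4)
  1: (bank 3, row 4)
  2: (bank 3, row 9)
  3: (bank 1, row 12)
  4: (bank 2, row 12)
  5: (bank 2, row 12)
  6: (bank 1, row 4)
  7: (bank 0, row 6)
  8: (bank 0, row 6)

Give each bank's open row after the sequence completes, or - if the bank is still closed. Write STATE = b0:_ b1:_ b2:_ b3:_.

  [0] b0 r4: had r4 ⇒ H
  [1] b3 r4: no row ⇒ E
  [2] b3 r9: had r4 ⇒ C
  [3] b1 r12: no row ⇒ E
  [4] b2 r12: no row ⇒ E
  [5] b2 r12: had r12 ⇒ H
  [6] b1 r4: had r12 ⇒ C
  [7] b0 r6: had r4 ⇒ C
  [8] b0 r6: had r6 ⇒ H

STATE = b0:6 b1:4 b2:12 b3:9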